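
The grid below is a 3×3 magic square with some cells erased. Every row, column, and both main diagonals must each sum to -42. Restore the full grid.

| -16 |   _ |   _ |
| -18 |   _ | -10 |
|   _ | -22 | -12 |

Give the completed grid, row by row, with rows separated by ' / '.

Row 2: -18 + (-10) + ? = -42, so (2,2) = -14.
The remaining cell in row 3 is (3,1) = -42 − (-34) = -8.
Column 2: -14 + (-22) + ? = -42, so (1,2) = -6.
The remaining cell in column 3 is (1,3) = -42 − (-22) = -20.

-16 -6 -20 / -18 -14 -10 / -8 -22 -12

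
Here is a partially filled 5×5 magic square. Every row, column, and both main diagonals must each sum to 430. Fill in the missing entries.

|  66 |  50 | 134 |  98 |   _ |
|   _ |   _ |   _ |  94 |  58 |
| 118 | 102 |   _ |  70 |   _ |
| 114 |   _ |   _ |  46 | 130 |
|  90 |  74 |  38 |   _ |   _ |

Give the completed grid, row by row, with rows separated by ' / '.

The remaining cell in row 1 is (1,5) = 430 − 348 = 82.
From column 1, 430 − (66 + 118 + 114 + 90) gives (2,1) = 42.
From column 4, 430 − (98 + 94 + 70 + 46) gives (5,4) = 122.
From row 5, 430 − (90 + 74 + 38 + 122) gives (5,5) = 106.
Using column 5: 82 + 58 + 130 + 106 + ? → (3,5) = 430 − 376 = 54.
Row 3: 118 + 102 + 70 + 54 + ? = 430, so (3,3) = 86.
The remaining cell in main diagonal is (2,2) = 430 − 304 = 126.
Anti-diagonal: 82 + 94 + 86 + 90 + ? = 430, so (4,2) = 78.
From row 2, 430 − (42 + 126 + 94 + 58) gives (2,3) = 110.
Row 4 needs 430; the known cells sum to 368, so (4,3) = 62.

66 50 134 98 82 / 42 126 110 94 58 / 118 102 86 70 54 / 114 78 62 46 130 / 90 74 38 122 106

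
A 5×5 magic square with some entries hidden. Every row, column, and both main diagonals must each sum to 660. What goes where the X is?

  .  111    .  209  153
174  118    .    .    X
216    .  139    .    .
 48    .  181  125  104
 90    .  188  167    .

Using row 4: 48 + 181 + 125 + 104 + ? → (4,2) = 660 − 458 = 202.
Column 1 needs 660; the known cells sum to 528, so (1,1) = 132.
From main diagonal, 660 − (132 + 118 + 139 + 125) gives (5,5) = 146.
Using anti-diagonal: 153 + 139 + 202 + 90 + ? → (2,4) = 660 − 584 = 76.
Row 1: 132 + 111 + 209 + 153 + ? = 660, so (1,3) = 55.
Row 5 needs 660; the known cells sum to 591, so (5,2) = 69.
Using column 2: 111 + 118 + 202 + 69 + ? → (3,2) = 660 − 500 = 160.
Column 3 must total 660; the given cells sum to 563, so (2,3) = 97.
Column 4 needs 660; the known cells sum to 577, so (3,4) = 83.
From row 2, 660 − (174 + 118 + 97 + 76) gives (2,5) = 195.

195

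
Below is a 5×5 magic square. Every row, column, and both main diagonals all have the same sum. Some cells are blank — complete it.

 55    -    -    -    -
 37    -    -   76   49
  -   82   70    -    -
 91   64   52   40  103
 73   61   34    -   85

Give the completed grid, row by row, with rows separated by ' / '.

Row 4 is already complete: 91 + 64 + 52 + 40 + 103 = 350, so that is the magic constant.
Row 5 must total 350; the given cells sum to 253, so (5,4) = 97.
From column 1, 350 − (55 + 37 + 91 + 73) gives (3,1) = 94.
From main diagonal, 350 − (55 + 70 + 40 + 85) gives (2,2) = 100.
From anti-diagonal, 350 − (76 + 70 + 64 + 73) gives (1,5) = 67.
Row 2 needs 350; the known cells sum to 262, so (2,3) = 88.
The remaining cell in column 2 is (1,2) = 350 − 307 = 43.
From column 3, 350 − (88 + 70 + 52 + 34) gives (1,3) = 106.
Using column 5: 67 + 49 + 103 + 85 + ? → (3,5) = 350 − 304 = 46.
Row 1 must total 350; the given cells sum to 271, so (1,4) = 79.
The remaining cell in row 3 is (3,4) = 350 − 292 = 58.

55 43 106 79 67 / 37 100 88 76 49 / 94 82 70 58 46 / 91 64 52 40 103 / 73 61 34 97 85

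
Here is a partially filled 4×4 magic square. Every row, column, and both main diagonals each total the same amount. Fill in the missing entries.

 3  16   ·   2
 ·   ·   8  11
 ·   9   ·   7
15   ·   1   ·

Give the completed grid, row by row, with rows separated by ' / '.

3 16 13 2 / 10 5 8 11 / 6 9 12 7 / 15 4 1 14

Anti-diagonal is already complete: 2 + 8 + 9 + 15 = 34, so that is the magic constant.
The remaining cell in row 1 is (1,3) = 34 − 21 = 13.
Column 3 needs 34; the known cells sum to 22, so (3,3) = 12.
Column 4: 2 + 11 + 7 + ? = 34, so (4,4) = 14.
Using main diagonal: 3 + 12 + 14 + ? → (2,2) = 34 − 29 = 5.
Row 2 needs 34; the known cells sum to 24, so (2,1) = 10.
Row 3 needs 34; the known cells sum to 28, so (3,1) = 6.
Row 4: 15 + 1 + 14 + ? = 34, so (4,2) = 4.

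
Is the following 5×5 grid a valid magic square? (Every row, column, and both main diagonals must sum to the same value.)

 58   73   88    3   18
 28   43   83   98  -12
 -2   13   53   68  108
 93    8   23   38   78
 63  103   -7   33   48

Row 1: 58 + 73 + 88 + 3 + 18 = 240.
Row 2: 28 + 43 + 83 + 98 + (-12) = 240.
Row 3: -2 + 13 + 53 + 68 + 108 = 240.
Row 4: 93 + 8 + 23 + 38 + 78 = 240.
Row 5: 63 + 103 + (-7) + 33 + 48 = 240.
Column 1: 58 + 28 + (-2) + 93 + 63 = 240.
Column 2: 73 + 43 + 13 + 8 + 103 = 240.
Column 3: 88 + 83 + 53 + 23 + (-7) = 240.
Column 4: 3 + 98 + 68 + 38 + 33 = 240.
Column 5: 18 + (-12) + 108 + 78 + 48 = 240.
Main diagonal: 58 + 43 + 53 + 38 + 48 = 240.
Anti-diagonal: 18 + 98 + 53 + 8 + 63 = 240.
All lines sum to 240.

Yes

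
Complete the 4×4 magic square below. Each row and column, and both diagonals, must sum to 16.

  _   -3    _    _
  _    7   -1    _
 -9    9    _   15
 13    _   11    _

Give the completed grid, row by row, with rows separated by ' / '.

19 -3 5 -5 / -7 7 -1 17 / -9 9 1 15 / 13 3 11 -11

The remaining cell in row 3 is (3,3) = 16 − 15 = 1.
Using column 2: -3 + 7 + 9 + ? → (4,2) = 16 − 13 = 3.
Column 3 must total 16; the given cells sum to 11, so (1,3) = 5.
From anti-diagonal, 16 − (-1 + 9 + 13) gives (1,4) = -5.
Row 1: -3 + 5 + (-5) + ? = 16, so (1,1) = 19.
The remaining cell in row 4 is (4,4) = 16 − 27 = -11.
The remaining cell in column 1 is (2,1) = 16 − 23 = -7.
Column 4: -5 + 15 + (-11) + ? = 16, so (2,4) = 17.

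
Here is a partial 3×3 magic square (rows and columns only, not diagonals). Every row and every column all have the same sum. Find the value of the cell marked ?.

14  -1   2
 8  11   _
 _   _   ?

17

Row 1 is complete and sums to 15; that is the magic constant.
The remaining cell in row 2 is (2,3) = 15 − 19 = -4.
Column 1 must total 15; the given cells sum to 22, so (3,1) = -7.
Using column 2: -1 + 11 + ? → (3,2) = 15 − 10 = 5.
Column 3 must total 15; the given cells sum to -2, so (3,3) = 17.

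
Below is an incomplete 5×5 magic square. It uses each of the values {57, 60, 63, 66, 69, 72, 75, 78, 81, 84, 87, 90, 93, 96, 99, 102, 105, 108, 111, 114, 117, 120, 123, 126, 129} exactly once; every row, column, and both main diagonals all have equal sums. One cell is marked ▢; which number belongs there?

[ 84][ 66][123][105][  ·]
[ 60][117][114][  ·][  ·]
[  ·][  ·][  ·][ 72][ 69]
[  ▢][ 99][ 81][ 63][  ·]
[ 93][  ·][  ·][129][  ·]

The 25 entries sum to 2325, so each line sums to 2325/5 = 465.
Row 1 needs 465; the known cells sum to 378, so (1,5) = 87.
Column 4 must total 465; the given cells sum to 369, so (2,4) = 96.
Anti-diagonal must total 465; the given cells sum to 375, so (3,3) = 90.
The remaining cell in row 2 is (2,5) = 465 − 387 = 78.
From column 3, 465 − (123 + 114 + 90 + 81) gives (5,3) = 57.
Using main diagonal: 84 + 117 + 90 + 63 + ? → (5,5) = 465 − 354 = 111.
Row 5: 93 + 57 + 129 + 111 + ? = 465, so (5,2) = 75.
Using column 2: 66 + 117 + 99 + 75 + ? → (3,2) = 465 − 357 = 108.
Column 5 needs 465; the known cells sum to 345, so (4,5) = 120.
The remaining cell in row 3 is (3,1) = 465 − 339 = 126.
The remaining cell in row 4 is (4,1) = 465 − 363 = 102.

102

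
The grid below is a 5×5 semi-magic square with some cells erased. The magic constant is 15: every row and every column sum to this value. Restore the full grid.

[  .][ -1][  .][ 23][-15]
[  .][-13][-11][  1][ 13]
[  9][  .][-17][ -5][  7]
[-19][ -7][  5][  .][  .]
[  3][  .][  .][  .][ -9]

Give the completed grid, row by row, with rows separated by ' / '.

-3 -1 11 23 -15 / 25 -13 -11 1 13 / 9 21 -17 -5 7 / -19 -7 5 17 19 / 3 15 27 -21 -9

From row 2, 15 − (-13 + (-11) + 1 + 13) gives (2,1) = 25.
The remaining cell in row 3 is (3,2) = 15 − (-6) = 21.
From column 1, 15 − (25 + 9 + (-19) + 3) gives (1,1) = -3.
Column 2 must total 15; the given cells sum to 0, so (5,2) = 15.
Column 5 needs 15; the known cells sum to -4, so (4,5) = 19.
The remaining cell in row 1 is (1,3) = 15 − 4 = 11.
Row 4 must total 15; the given cells sum to -2, so (4,4) = 17.
Column 3: 11 + (-11) + (-17) + 5 + ? = 15, so (5,3) = 27.
From column 4, 15 − (23 + 1 + (-5) + 17) gives (5,4) = -21.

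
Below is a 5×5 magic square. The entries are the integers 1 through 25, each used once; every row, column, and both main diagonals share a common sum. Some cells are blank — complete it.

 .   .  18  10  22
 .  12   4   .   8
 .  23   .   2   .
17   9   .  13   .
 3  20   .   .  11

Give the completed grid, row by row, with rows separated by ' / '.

The entries are 1 through 25, which sum to 325, so each line sums to 325/5 = 65.
The remaining cell in column 2 is (1,2) = 65 − 64 = 1.
Row 1 must total 65; the given cells sum to 51, so (1,1) = 14.
The remaining cell in main diagonal is (3,3) = 65 − 50 = 15.
Anti-diagonal needs 65; the known cells sum to 49, so (2,4) = 16.
Row 2 must total 65; the given cells sum to 40, so (2,1) = 25.
From column 1, 65 − (14 + 25 + 17 + 3) gives (3,1) = 6.
Column 4 must total 65; the given cells sum to 41, so (5,4) = 24.
From row 3, 65 − (6 + 23 + 15 + 2) gives (3,5) = 19.
From row 5, 65 − (3 + 20 + 24 + 11) gives (5,3) = 7.
From column 3, 65 − (18 + 4 + 15 + 7) gives (4,3) = 21.
The remaining cell in column 5 is (4,5) = 65 − 60 = 5.

14 1 18 10 22 / 25 12 4 16 8 / 6 23 15 2 19 / 17 9 21 13 5 / 3 20 7 24 11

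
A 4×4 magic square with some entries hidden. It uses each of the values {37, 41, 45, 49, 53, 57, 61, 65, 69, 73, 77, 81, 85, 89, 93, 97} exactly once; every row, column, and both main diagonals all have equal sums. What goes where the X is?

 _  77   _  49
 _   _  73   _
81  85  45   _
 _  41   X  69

97

The 16 entries sum to 1072, so each line sums to 1072/4 = 268.
Row 3: 81 + 85 + 45 + ? = 268, so (3,4) = 57.
Column 2: 77 + 85 + 41 + ? = 268, so (2,2) = 65.
Column 4 needs 268; the known cells sum to 175, so (2,4) = 93.
Main diagonal: 65 + 45 + 69 + ? = 268, so (1,1) = 89.
Anti-diagonal needs 268; the known cells sum to 207, so (4,1) = 61.
Row 1 must total 268; the given cells sum to 215, so (1,3) = 53.
The remaining cell in row 2 is (2,1) = 268 − 231 = 37.
Row 4 must total 268; the given cells sum to 171, so (4,3) = 97.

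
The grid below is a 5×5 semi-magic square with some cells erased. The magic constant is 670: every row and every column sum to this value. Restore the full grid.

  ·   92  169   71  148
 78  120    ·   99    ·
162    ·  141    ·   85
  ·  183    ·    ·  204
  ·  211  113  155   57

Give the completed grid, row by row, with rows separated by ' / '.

From row 1, 670 − (92 + 169 + 71 + 148) gives (1,1) = 190.
Row 5: 211 + 113 + 155 + 57 + ? = 670, so (5,1) = 134.
Using column 1: 190 + 78 + 162 + 134 + ? → (4,1) = 670 − 564 = 106.
Column 2 needs 670; the known cells sum to 606, so (3,2) = 64.
From column 5, 670 − (148 + 85 + 204 + 57) gives (2,5) = 176.
Row 2: 78 + 120 + 99 + 176 + ? = 670, so (2,3) = 197.
Using row 3: 162 + 64 + 141 + 85 + ? → (3,4) = 670 − 452 = 218.
Column 3 needs 670; the known cells sum to 620, so (4,3) = 50.
From column 4, 670 − (71 + 99 + 218 + 155) gives (4,4) = 127.

190 92 169 71 148 / 78 120 197 99 176 / 162 64 141 218 85 / 106 183 50 127 204 / 134 211 113 155 57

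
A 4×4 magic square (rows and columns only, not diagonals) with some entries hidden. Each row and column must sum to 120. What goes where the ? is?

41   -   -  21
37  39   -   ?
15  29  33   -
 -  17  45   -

The remaining cell in row 3 is (3,4) = 120 − 77 = 43.
The remaining cell in column 1 is (4,1) = 120 − 93 = 27.
The remaining cell in column 2 is (1,2) = 120 − 85 = 35.
Row 1 must total 120; the given cells sum to 97, so (1,3) = 23.
Using row 4: 27 + 17 + 45 + ? → (4,4) = 120 − 89 = 31.
Column 3: 23 + 33 + 45 + ? = 120, so (2,3) = 19.
Column 4: 21 + 43 + 31 + ? = 120, so (2,4) = 25.

25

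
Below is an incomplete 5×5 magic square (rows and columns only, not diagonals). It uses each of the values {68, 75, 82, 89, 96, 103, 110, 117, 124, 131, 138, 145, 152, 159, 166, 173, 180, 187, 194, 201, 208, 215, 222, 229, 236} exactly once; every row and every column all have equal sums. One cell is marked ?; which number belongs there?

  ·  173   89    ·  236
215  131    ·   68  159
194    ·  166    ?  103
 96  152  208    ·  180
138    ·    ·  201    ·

222

The 25 entries sum to 3800, so each line sums to 3800/5 = 760.
Row 2: 215 + 131 + 68 + 159 + ? = 760, so (2,3) = 187.
From row 4, 760 − (96 + 152 + 208 + 180) gives (4,4) = 124.
Using column 1: 215 + 194 + 96 + 138 + ? → (1,1) = 760 − 643 = 117.
Column 3 must total 760; the given cells sum to 650, so (5,3) = 110.
Column 5 must total 760; the given cells sum to 678, so (5,5) = 82.
From row 1, 760 − (117 + 173 + 89 + 236) gives (1,4) = 145.
Row 5: 138 + 110 + 201 + 82 + ? = 760, so (5,2) = 229.
The remaining cell in column 2 is (3,2) = 760 − 685 = 75.
Column 4 must total 760; the given cells sum to 538, so (3,4) = 222.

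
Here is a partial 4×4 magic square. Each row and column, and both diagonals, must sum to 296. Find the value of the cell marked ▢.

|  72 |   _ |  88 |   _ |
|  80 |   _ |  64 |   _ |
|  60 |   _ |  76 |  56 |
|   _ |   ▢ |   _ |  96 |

48

Row 3 needs 296; the known cells sum to 192, so (3,2) = 104.
Column 1 must total 296; the given cells sum to 212, so (4,1) = 84.
From column 3, 296 − (88 + 64 + 76) gives (4,3) = 68.
From main diagonal, 296 − (72 + 76 + 96) gives (2,2) = 52.
Using anti-diagonal: 64 + 104 + 84 + ? → (1,4) = 296 − 252 = 44.
Row 1 needs 296; the known cells sum to 204, so (1,2) = 92.
The remaining cell in row 2 is (2,4) = 296 − 196 = 100.
The remaining cell in row 4 is (4,2) = 296 − 248 = 48.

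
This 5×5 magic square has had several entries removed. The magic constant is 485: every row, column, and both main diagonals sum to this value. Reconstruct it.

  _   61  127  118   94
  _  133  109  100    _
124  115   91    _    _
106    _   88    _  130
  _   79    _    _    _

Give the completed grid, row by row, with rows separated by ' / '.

Using row 1: 61 + 127 + 118 + 94 + ? → (1,1) = 485 − 400 = 85.
Column 2 must total 485; the given cells sum to 388, so (4,2) = 97.
Column 3: 127 + 109 + 91 + 88 + ? = 485, so (5,3) = 70.
Using anti-diagonal: 94 + 100 + 91 + 97 + ? → (5,1) = 485 − 382 = 103.
From row 4, 485 − (106 + 97 + 88 + 130) gives (4,4) = 64.
The remaining cell in column 1 is (2,1) = 485 − 418 = 67.
From main diagonal, 485 − (85 + 133 + 91 + 64) gives (5,5) = 112.
Row 2: 67 + 133 + 109 + 100 + ? = 485, so (2,5) = 76.
Row 5: 103 + 79 + 70 + 112 + ? = 485, so (5,4) = 121.
Column 4 needs 485; the known cells sum to 403, so (3,4) = 82.
From column 5, 485 − (94 + 76 + 130 + 112) gives (3,5) = 73.

85 61 127 118 94 / 67 133 109 100 76 / 124 115 91 82 73 / 106 97 88 64 130 / 103 79 70 121 112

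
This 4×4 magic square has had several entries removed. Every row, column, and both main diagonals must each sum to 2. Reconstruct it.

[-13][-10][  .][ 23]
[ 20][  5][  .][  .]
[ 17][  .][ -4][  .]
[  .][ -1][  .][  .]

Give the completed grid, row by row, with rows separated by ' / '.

The remaining cell in row 1 is (1,3) = 2 − 0 = 2.
Column 1: -13 + 20 + 17 + ? = 2, so (4,1) = -22.
From column 2, 2 − (-10 + 5 + (-1)) gives (3,2) = 8.
Main diagonal must total 2; the given cells sum to -12, so (4,4) = 14.
Using anti-diagonal: 23 + 8 + (-22) + ? → (2,3) = 2 − 9 = -7.
From row 2, 2 − (20 + 5 + (-7)) gives (2,4) = -16.
Row 3: 17 + 8 + (-4) + ? = 2, so (3,4) = -19.
From row 4, 2 − (-22 + (-1) + 14) gives (4,3) = 11.

-13 -10 2 23 / 20 5 -7 -16 / 17 8 -4 -19 / -22 -1 11 14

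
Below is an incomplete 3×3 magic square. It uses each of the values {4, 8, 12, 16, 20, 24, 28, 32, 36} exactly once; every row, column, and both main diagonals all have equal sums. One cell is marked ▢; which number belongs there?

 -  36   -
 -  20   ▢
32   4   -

The 9 entries sum to 180, so each line sums to 180/3 = 60.
From row 3, 60 − (32 + 4) gives (3,3) = 24.
Main diagonal needs 60; the known cells sum to 44, so (1,1) = 16.
Anti-diagonal needs 60; the known cells sum to 52, so (1,3) = 8.
Column 1: 16 + 32 + ? = 60, so (2,1) = 12.
Column 3: 8 + 24 + ? = 60, so (2,3) = 28.

28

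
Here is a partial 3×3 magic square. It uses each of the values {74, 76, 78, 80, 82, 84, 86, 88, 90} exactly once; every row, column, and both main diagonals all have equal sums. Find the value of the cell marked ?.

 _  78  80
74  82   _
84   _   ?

The 9 entries sum to 738, so each line sums to 738/3 = 246.
Using row 1: 78 + 80 + ? → (1,1) = 246 − 158 = 88.
Using row 2: 74 + 82 + ? → (2,3) = 246 − 156 = 90.
Column 2 must total 246; the given cells sum to 160, so (3,2) = 86.
Column 3: 80 + 90 + ? = 246, so (3,3) = 76.

76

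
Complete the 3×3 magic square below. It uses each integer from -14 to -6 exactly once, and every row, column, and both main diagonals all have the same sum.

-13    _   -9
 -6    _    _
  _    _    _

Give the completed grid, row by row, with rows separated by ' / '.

-13 -8 -9 / -6 -10 -14 / -11 -12 -7

The entries are -14 through -6, which sum to -90, so each line sums to -90/3 = -30.
Row 1 must total -30; the given cells sum to -22, so (1,2) = -8.
The remaining cell in column 1 is (3,1) = -30 − (-19) = -11.
Anti-diagonal: -9 + (-11) + ? = -30, so (2,2) = -10.
Row 2 must total -30; the given cells sum to -16, so (2,3) = -14.
The remaining cell in column 2 is (3,2) = -30 − (-18) = -12.
Column 3 must total -30; the given cells sum to -23, so (3,3) = -7.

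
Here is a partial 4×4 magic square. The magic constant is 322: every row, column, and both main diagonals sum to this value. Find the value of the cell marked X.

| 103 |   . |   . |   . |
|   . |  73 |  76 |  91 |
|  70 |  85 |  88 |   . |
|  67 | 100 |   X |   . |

97

From row 2, 322 − (73 + 76 + 91) gives (2,1) = 82.
Row 3: 70 + 85 + 88 + ? = 322, so (3,4) = 79.
From column 2, 322 − (73 + 85 + 100) gives (1,2) = 64.
From main diagonal, 322 − (103 + 73 + 88) gives (4,4) = 58.
Anti-diagonal: 76 + 85 + 67 + ? = 322, so (1,4) = 94.
Row 1 must total 322; the given cells sum to 261, so (1,3) = 61.
Row 4 must total 322; the given cells sum to 225, so (4,3) = 97.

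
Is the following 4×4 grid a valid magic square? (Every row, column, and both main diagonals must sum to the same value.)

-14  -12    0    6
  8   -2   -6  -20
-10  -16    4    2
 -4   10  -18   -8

Yes

Row 1: -14 + (-12) + 0 + 6 = -20.
Row 2: 8 + (-2) + (-6) + (-20) = -20.
Row 3: -10 + (-16) + 4 + 2 = -20.
Row 4: -4 + 10 + (-18) + (-8) = -20.
Column 1: -14 + 8 + (-10) + (-4) = -20.
Column 2: -12 + (-2) + (-16) + 10 = -20.
Column 3: 0 + (-6) + 4 + (-18) = -20.
Column 4: 6 + (-20) + 2 + (-8) = -20.
Main diagonal: -14 + (-2) + 4 + (-8) = -20.
Anti-diagonal: 6 + (-6) + (-16) + (-4) = -20.
All lines sum to -20.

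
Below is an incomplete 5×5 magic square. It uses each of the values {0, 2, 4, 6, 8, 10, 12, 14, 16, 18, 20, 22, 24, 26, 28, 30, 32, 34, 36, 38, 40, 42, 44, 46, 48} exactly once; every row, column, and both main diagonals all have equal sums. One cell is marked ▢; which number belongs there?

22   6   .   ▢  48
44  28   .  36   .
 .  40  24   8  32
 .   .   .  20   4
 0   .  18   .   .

14

The 25 entries sum to 600, so each line sums to 600/5 = 120.
Row 3: 40 + 24 + 8 + 32 + ? = 120, so (3,1) = 16.
Column 1 needs 120; the known cells sum to 82, so (4,1) = 38.
Using main diagonal: 22 + 28 + 24 + 20 + ? → (5,5) = 120 − 94 = 26.
Anti-diagonal must total 120; the given cells sum to 108, so (4,2) = 12.
Row 4 needs 120; the known cells sum to 74, so (4,3) = 46.
Column 2 must total 120; the given cells sum to 86, so (5,2) = 34.
Using column 5: 48 + 32 + 4 + 26 + ? → (2,5) = 120 − 110 = 10.
Row 2 must total 120; the given cells sum to 118, so (2,3) = 2.
Using row 5: 0 + 34 + 18 + 26 + ? → (5,4) = 120 − 78 = 42.
The remaining cell in column 3 is (1,3) = 120 − 90 = 30.
From column 4, 120 − (36 + 8 + 20 + 42) gives (1,4) = 14.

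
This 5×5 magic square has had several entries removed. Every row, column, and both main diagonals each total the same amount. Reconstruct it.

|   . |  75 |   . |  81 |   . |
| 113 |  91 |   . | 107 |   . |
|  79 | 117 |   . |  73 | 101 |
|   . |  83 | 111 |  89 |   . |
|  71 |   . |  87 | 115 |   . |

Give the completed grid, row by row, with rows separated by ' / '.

Column 4 is already complete: 81 + 107 + 73 + 89 + 115 = 465, so that is the magic constant.
From row 3, 465 − (79 + 117 + 73 + 101) gives (3,3) = 95.
Column 2: 75 + 91 + 117 + 83 + ? = 465, so (5,2) = 99.
The remaining cell in anti-diagonal is (1,5) = 465 − 356 = 109.
From row 5, 465 − (71 + 99 + 87 + 115) gives (5,5) = 93.
Main diagonal: 91 + 95 + 89 + 93 + ? = 465, so (1,1) = 97.
The remaining cell in row 1 is (1,3) = 465 − 362 = 103.
From column 1, 465 − (97 + 113 + 79 + 71) gives (4,1) = 105.
Column 3: 103 + 95 + 111 + 87 + ? = 465, so (2,3) = 69.
Row 2 needs 465; the known cells sum to 380, so (2,5) = 85.
Row 4 must total 465; the given cells sum to 388, so (4,5) = 77.

97 75 103 81 109 / 113 91 69 107 85 / 79 117 95 73 101 / 105 83 111 89 77 / 71 99 87 115 93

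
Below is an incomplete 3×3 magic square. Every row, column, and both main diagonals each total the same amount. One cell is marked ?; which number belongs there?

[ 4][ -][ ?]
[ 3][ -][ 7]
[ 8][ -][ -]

Column 1 is complete and sums to 15; that is the magic constant.
Row 2: 3 + 7 + ? = 15, so (2,2) = 5.
From main diagonal, 15 − (4 + 5) gives (3,3) = 6.
Anti-diagonal must total 15; the given cells sum to 13, so (1,3) = 2.

2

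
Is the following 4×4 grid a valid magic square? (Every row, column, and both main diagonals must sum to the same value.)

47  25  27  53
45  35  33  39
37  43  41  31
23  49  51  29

Row 1: 47 + 25 + 27 + 53 = 152.
Row 2: 45 + 35 + 33 + 39 = 152.
Row 3: 37 + 43 + 41 + 31 = 152.
Row 4: 23 + 49 + 51 + 29 = 152.
Column 1: 47 + 45 + 37 + 23 = 152.
Column 2: 25 + 35 + 43 + 49 = 152.
Column 3: 27 + 33 + 41 + 51 = 152.
Column 4: 53 + 39 + 31 + 29 = 152.
Main diagonal: 47 + 35 + 41 + 29 = 152.
Anti-diagonal: 53 + 33 + 43 + 23 = 152.
All lines sum to 152.

Yes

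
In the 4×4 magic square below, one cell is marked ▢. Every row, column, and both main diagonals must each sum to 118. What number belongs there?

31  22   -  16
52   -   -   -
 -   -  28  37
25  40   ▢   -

Row 1 must total 118; the given cells sum to 69, so (1,3) = 49.
From column 1, 118 − (31 + 52 + 25) gives (3,1) = 10.
The remaining cell in row 3 is (3,2) = 118 − 75 = 43.
Column 2 needs 118; the known cells sum to 105, so (2,2) = 13.
Main diagonal must total 118; the given cells sum to 72, so (4,4) = 46.
Anti-diagonal needs 118; the known cells sum to 84, so (2,3) = 34.
Row 2: 52 + 13 + 34 + ? = 118, so (2,4) = 19.
Row 4: 25 + 40 + 46 + ? = 118, so (4,3) = 7.

7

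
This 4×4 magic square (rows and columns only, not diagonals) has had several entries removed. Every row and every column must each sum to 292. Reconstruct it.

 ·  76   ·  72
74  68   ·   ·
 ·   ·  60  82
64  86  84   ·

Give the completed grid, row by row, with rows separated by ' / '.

66 76 78 72 / 74 68 70 80 / 88 62 60 82 / 64 86 84 58

Using row 4: 64 + 86 + 84 + ? → (4,4) = 292 − 234 = 58.
Using column 2: 76 + 68 + 86 + ? → (3,2) = 292 − 230 = 62.
Column 4 must total 292; the given cells sum to 212, so (2,4) = 80.
Using row 2: 74 + 68 + 80 + ? → (2,3) = 292 − 222 = 70.
The remaining cell in row 3 is (3,1) = 292 − 204 = 88.
Column 1 must total 292; the given cells sum to 226, so (1,1) = 66.
Column 3 must total 292; the given cells sum to 214, so (1,3) = 78.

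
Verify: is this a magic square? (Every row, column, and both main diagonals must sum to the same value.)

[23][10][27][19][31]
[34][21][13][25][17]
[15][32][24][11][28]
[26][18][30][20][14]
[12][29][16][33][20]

Row 1: 23 + 10 + 27 + 19 + 31 = 110.
Row 2: 34 + 21 + 13 + 25 + 17 = 110.
Row 3: 15 + 32 + 24 + 11 + 28 = 110.
Row 4: 26 + 18 + 30 + 20 + 14 = 108.
Row 5: 12 + 29 + 16 + 33 + 20 = 110.
Column 1: 23 + 34 + 15 + 26 + 12 = 110.
Column 2: 10 + 21 + 32 + 18 + 29 = 110.
Column 3: 27 + 13 + 24 + 30 + 16 = 110.
Column 4: 19 + 25 + 11 + 20 + 33 = 108.
Column 5: 31 + 17 + 28 + 14 + 20 = 110.
Main diagonal: 23 + 21 + 24 + 20 + 20 = 108.
Anti-diagonal: 31 + 25 + 24 + 18 + 12 = 110.

No — column 4 sums to 108 but column 1 sums to 110.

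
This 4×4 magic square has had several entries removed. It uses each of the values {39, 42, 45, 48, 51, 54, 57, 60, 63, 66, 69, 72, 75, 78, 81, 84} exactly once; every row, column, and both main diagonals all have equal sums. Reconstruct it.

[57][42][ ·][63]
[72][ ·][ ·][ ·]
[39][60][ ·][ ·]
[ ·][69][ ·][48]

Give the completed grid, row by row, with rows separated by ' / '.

57 42 84 63 / 72 75 45 54 / 39 60 66 81 / 78 69 51 48

The 16 entries sum to 984, so each line sums to 984/4 = 246.
Row 1 needs 246; the known cells sum to 162, so (1,3) = 84.
Column 1 must total 246; the given cells sum to 168, so (4,1) = 78.
From column 2, 246 − (42 + 60 + 69) gives (2,2) = 75.
Main diagonal must total 246; the given cells sum to 180, so (3,3) = 66.
Anti-diagonal: 63 + 60 + 78 + ? = 246, so (2,3) = 45.
From row 2, 246 − (72 + 75 + 45) gives (2,4) = 54.
From row 3, 246 − (39 + 60 + 66) gives (3,4) = 81.
Row 4: 78 + 69 + 48 + ? = 246, so (4,3) = 51.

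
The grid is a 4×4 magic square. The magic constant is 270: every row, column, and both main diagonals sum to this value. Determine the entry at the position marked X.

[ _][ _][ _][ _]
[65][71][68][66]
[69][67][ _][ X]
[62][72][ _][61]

70

The remaining cell in row 4 is (4,3) = 270 − 195 = 75.
Using column 1: 65 + 69 + 62 + ? → (1,1) = 270 − 196 = 74.
From column 2, 270 − (71 + 67 + 72) gives (1,2) = 60.
The remaining cell in main diagonal is (3,3) = 270 − 206 = 64.
From anti-diagonal, 270 − (68 + 67 + 62) gives (1,4) = 73.
Row 1 needs 270; the known cells sum to 207, so (1,3) = 63.
Row 3 must total 270; the given cells sum to 200, so (3,4) = 70.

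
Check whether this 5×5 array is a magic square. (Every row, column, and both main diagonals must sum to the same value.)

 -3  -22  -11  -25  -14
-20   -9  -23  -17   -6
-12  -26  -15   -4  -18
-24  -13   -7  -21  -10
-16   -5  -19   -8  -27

Row 1: -3 + (-22) + (-11) + (-25) + (-14) = -75.
Row 2: -20 + (-9) + (-23) + (-17) + (-6) = -75.
Row 3: -12 + (-26) + (-15) + (-4) + (-18) = -75.
Row 4: -24 + (-13) + (-7) + (-21) + (-10) = -75.
Row 5: -16 + (-5) + (-19) + (-8) + (-27) = -75.
Column 1: -3 + (-20) + (-12) + (-24) + (-16) = -75.
Column 2: -22 + (-9) + (-26) + (-13) + (-5) = -75.
Column 3: -11 + (-23) + (-15) + (-7) + (-19) = -75.
Column 4: -25 + (-17) + (-4) + (-21) + (-8) = -75.
Column 5: -14 + (-6) + (-18) + (-10) + (-27) = -75.
Main diagonal: -3 + (-9) + (-15) + (-21) + (-27) = -75.
Anti-diagonal: -14 + (-17) + (-15) + (-13) + (-16) = -75.
All lines sum to -75.

Yes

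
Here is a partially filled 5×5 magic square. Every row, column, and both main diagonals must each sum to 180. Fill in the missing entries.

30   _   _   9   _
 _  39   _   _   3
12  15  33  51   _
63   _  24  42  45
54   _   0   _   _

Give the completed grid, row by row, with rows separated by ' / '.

30 48 66 9 27 / 21 39 57 60 3 / 12 15 33 51 69 / 63 6 24 42 45 / 54 72 0 18 36

The remaining cell in row 3 is (3,5) = 180 − 111 = 69.
Row 4 must total 180; the given cells sum to 174, so (4,2) = 6.
Column 1 needs 180; the known cells sum to 159, so (2,1) = 21.
Using main diagonal: 30 + 39 + 33 + 42 + ? → (5,5) = 180 − 144 = 36.
Using column 5: 3 + 69 + 45 + 36 + ? → (1,5) = 180 − 153 = 27.
Anti-diagonal: 27 + 33 + 6 + 54 + ? = 180, so (2,4) = 60.
Row 2: 21 + 39 + 60 + 3 + ? = 180, so (2,3) = 57.
Column 3 needs 180; the known cells sum to 114, so (1,3) = 66.
The remaining cell in column 4 is (5,4) = 180 − 162 = 18.
Row 1: 30 + 66 + 9 + 27 + ? = 180, so (1,2) = 48.
Row 5: 54 + 0 + 18 + 36 + ? = 180, so (5,2) = 72.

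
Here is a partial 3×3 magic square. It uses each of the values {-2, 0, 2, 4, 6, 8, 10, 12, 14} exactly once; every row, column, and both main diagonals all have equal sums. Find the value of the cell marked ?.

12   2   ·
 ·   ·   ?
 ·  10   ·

The 9 entries sum to 54, so each line sums to 54/3 = 18.
Using row 1: 12 + 2 + ? → (1,3) = 18 − 14 = 4.
From column 2, 18 − (2 + 10) gives (2,2) = 6.
From main diagonal, 18 − (12 + 6) gives (3,3) = 0.
Anti-diagonal must total 18; the given cells sum to 10, so (3,1) = 8.
From column 1, 18 − (12 + 8) gives (2,1) = -2.
Column 3 must total 18; the given cells sum to 4, so (2,3) = 14.

14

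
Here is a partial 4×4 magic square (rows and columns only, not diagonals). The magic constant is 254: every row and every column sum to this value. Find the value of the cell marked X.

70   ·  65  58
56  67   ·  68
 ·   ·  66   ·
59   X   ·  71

Row 1 needs 254; the known cells sum to 193, so (1,2) = 61.
Row 2 needs 254; the known cells sum to 191, so (2,3) = 63.
Column 1 needs 254; the known cells sum to 185, so (3,1) = 69.
From column 3, 254 − (65 + 63 + 66) gives (4,3) = 60.
From column 4, 254 − (58 + 68 + 71) gives (3,4) = 57.
Using row 3: 69 + 66 + 57 + ? → (3,2) = 254 − 192 = 62.
The remaining cell in row 4 is (4,2) = 254 − 190 = 64.

64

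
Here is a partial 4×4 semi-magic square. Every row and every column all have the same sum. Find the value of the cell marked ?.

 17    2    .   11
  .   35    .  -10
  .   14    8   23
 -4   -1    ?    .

Column 2 is complete and sums to 50; that is the magic constant.
Row 1: 17 + 2 + 11 + ? = 50, so (1,3) = 20.
Row 3 needs 50; the known cells sum to 45, so (3,1) = 5.
Using column 1: 17 + 5 + (-4) + ? → (2,1) = 50 − 18 = 32.
From column 4, 50 − (11 + (-10) + 23) gives (4,4) = 26.
From row 2, 50 − (32 + 35 + (-10)) gives (2,3) = -7.
The remaining cell in row 4 is (4,3) = 50 − 21 = 29.

29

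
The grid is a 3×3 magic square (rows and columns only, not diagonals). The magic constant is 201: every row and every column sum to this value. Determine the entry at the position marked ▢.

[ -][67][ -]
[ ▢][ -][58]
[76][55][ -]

64

Row 3 must total 201; the given cells sum to 131, so (3,3) = 70.
The remaining cell in column 2 is (2,2) = 201 − 122 = 79.
Column 3: 58 + 70 + ? = 201, so (1,3) = 73.
Row 1: 67 + 73 + ? = 201, so (1,1) = 61.
Row 2: 79 + 58 + ? = 201, so (2,1) = 64.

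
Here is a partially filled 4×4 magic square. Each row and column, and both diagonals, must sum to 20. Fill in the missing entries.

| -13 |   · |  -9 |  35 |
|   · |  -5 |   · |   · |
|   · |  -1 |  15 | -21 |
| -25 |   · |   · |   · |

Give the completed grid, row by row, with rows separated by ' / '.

-13 7 -9 35 / 31 -5 11 -17 / 27 -1 15 -21 / -25 19 3 23

The remaining cell in row 1 is (1,2) = 20 − 13 = 7.
From row 3, 20 − (-1 + 15 + (-21)) gives (3,1) = 27.
Column 1 needs 20; the known cells sum to -11, so (2,1) = 31.
The remaining cell in column 2 is (4,2) = 20 − 1 = 19.
From main diagonal, 20 − (-13 + (-5) + 15) gives (4,4) = 23.
Anti-diagonal must total 20; the given cells sum to 9, so (2,3) = 11.
Row 2: 31 + (-5) + 11 + ? = 20, so (2,4) = -17.
Using row 4: -25 + 19 + 23 + ? → (4,3) = 20 − 17 = 3.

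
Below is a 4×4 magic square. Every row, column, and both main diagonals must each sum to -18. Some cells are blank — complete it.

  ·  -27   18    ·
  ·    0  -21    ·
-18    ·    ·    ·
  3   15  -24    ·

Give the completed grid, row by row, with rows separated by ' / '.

-15 -27 18 6 / 12 0 -21 -9 / -18 -6 9 -3 / 3 15 -24 -12

The remaining cell in row 4 is (4,4) = -18 − (-6) = -12.
Column 2: -27 + 0 + 15 + ? = -18, so (3,2) = -6.
Column 3 must total -18; the given cells sum to -27, so (3,3) = 9.
Using main diagonal: 0 + 9 + (-12) + ? → (1,1) = -18 − (-3) = -15.
Anti-diagonal needs -18; the known cells sum to -24, so (1,4) = 6.
From row 3, -18 − (-18 + (-6) + 9) gives (3,4) = -3.
Column 1 must total -18; the given cells sum to -30, so (2,1) = 12.
From column 4, -18 − (6 + (-3) + (-12)) gives (2,4) = -9.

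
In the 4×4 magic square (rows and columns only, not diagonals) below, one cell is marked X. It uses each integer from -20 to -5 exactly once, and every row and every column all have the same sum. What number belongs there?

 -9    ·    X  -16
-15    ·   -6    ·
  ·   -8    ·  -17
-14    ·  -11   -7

The entries are -20 through -5, which sum to -200, so each line sums to -200/4 = -50.
The remaining cell in row 4 is (4,2) = -50 − (-32) = -18.
Column 1 must total -50; the given cells sum to -38, so (3,1) = -12.
Column 4 must total -50; the given cells sum to -40, so (2,4) = -10.
Row 2 must total -50; the given cells sum to -31, so (2,2) = -19.
Row 3: -12 + (-8) + (-17) + ? = -50, so (3,3) = -13.
Using column 2: -19 + (-8) + (-18) + ? → (1,2) = -50 − (-45) = -5.
Column 3 needs -50; the known cells sum to -30, so (1,3) = -20.

-20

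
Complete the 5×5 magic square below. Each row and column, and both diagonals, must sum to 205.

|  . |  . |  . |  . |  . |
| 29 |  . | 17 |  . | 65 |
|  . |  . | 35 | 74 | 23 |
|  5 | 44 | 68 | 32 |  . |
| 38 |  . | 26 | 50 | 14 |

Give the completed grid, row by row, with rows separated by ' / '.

71 20 59 8 47 / 29 53 17 41 65 / 62 11 35 74 23 / 5 44 68 32 56 / 38 77 26 50 14

From row 4, 205 − (5 + 44 + 68 + 32) gives (4,5) = 56.
From row 5, 205 − (38 + 26 + 50 + 14) gives (5,2) = 77.
The remaining cell in column 3 is (1,3) = 205 − 146 = 59.
Column 5: 65 + 23 + 56 + 14 + ? = 205, so (1,5) = 47.
The remaining cell in anti-diagonal is (2,4) = 205 − 164 = 41.
From row 2, 205 − (29 + 17 + 41 + 65) gives (2,2) = 53.
Column 4 must total 205; the given cells sum to 197, so (1,4) = 8.
From main diagonal, 205 − (53 + 35 + 32 + 14) gives (1,1) = 71.
From row 1, 205 − (71 + 59 + 8 + 47) gives (1,2) = 20.
Column 1 must total 205; the given cells sum to 143, so (3,1) = 62.
Using column 2: 20 + 53 + 44 + 77 + ? → (3,2) = 205 − 194 = 11.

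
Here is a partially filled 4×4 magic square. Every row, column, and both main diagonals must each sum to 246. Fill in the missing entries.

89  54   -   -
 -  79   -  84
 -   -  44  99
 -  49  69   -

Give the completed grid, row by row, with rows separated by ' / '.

Using column 2: 54 + 79 + 49 + ? → (3,2) = 246 − 182 = 64.
Main diagonal: 89 + 79 + 44 + ? = 246, so (4,4) = 34.
From row 3, 246 − (64 + 44 + 99) gives (3,1) = 39.
From row 4, 246 − (49 + 69 + 34) gives (4,1) = 94.
Column 1 needs 246; the known cells sum to 222, so (2,1) = 24.
Column 4 must total 246; the given cells sum to 217, so (1,4) = 29.
Using anti-diagonal: 29 + 64 + 94 + ? → (2,3) = 246 − 187 = 59.
Row 1: 89 + 54 + 29 + ? = 246, so (1,3) = 74.

89 54 74 29 / 24 79 59 84 / 39 64 44 99 / 94 49 69 34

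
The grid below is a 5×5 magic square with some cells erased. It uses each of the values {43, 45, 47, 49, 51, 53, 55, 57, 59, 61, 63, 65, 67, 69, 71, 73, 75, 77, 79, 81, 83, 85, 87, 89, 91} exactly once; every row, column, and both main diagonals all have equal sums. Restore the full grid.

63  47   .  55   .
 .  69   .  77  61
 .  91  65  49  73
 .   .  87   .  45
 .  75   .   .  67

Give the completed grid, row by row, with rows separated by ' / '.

63 47 81 55 89 / 85 69 43 77 61 / 57 91 65 49 73 / 79 53 87 71 45 / 51 75 59 83 67

The 25 entries sum to 1675, so each line sums to 1675/5 = 335.
Using row 3: 91 + 65 + 49 + 73 + ? → (3,1) = 335 − 278 = 57.
From column 2, 335 − (47 + 69 + 91 + 75) gives (4,2) = 53.
Column 5 must total 335; the given cells sum to 246, so (1,5) = 89.
From main diagonal, 335 − (63 + 69 + 65 + 67) gives (4,4) = 71.
From anti-diagonal, 335 − (89 + 77 + 65 + 53) gives (5,1) = 51.
The remaining cell in row 1 is (1,3) = 335 − 254 = 81.
Row 4: 53 + 87 + 71 + 45 + ? = 335, so (4,1) = 79.
The remaining cell in column 1 is (2,1) = 335 − 250 = 85.
Column 4 needs 335; the known cells sum to 252, so (5,4) = 83.
Row 2 needs 335; the known cells sum to 292, so (2,3) = 43.
From row 5, 335 − (51 + 75 + 83 + 67) gives (5,3) = 59.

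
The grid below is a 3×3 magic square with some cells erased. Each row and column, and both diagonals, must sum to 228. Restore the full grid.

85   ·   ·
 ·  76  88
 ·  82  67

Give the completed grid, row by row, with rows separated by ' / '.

Row 2 needs 228; the known cells sum to 164, so (2,1) = 64.
Row 3: 82 + 67 + ? = 228, so (3,1) = 79.
From column 2, 228 − (76 + 82) gives (1,2) = 70.
From column 3, 228 − (88 + 67) gives (1,3) = 73.

85 70 73 / 64 76 88 / 79 82 67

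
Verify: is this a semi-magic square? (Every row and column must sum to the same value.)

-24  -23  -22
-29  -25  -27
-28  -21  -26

Row 1: -24 + (-23) + (-22) = -69.
Row 2: -29 + (-25) + (-27) = -81.
Row 3: -28 + (-21) + (-26) = -75.
Column 1: -24 + (-29) + (-28) = -81.
Column 2: -23 + (-25) + (-21) = -69.
Column 3: -22 + (-27) + (-26) = -75.

No — column 1 sums to -81 but row 1 sums to -69.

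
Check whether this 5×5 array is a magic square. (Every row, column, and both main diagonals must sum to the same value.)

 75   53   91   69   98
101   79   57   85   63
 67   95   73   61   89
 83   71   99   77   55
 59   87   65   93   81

No — row 1 sums to 386 but column 3 sums to 385.

Row 1: 75 + 53 + 91 + 69 + 98 = 386.
Row 2: 101 + 79 + 57 + 85 + 63 = 385.
Row 3: 67 + 95 + 73 + 61 + 89 = 385.
Row 4: 83 + 71 + 99 + 77 + 55 = 385.
Row 5: 59 + 87 + 65 + 93 + 81 = 385.
Column 1: 75 + 101 + 67 + 83 + 59 = 385.
Column 2: 53 + 79 + 95 + 71 + 87 = 385.
Column 3: 91 + 57 + 73 + 99 + 65 = 385.
Column 4: 69 + 85 + 61 + 77 + 93 = 385.
Column 5: 98 + 63 + 89 + 55 + 81 = 386.
Main diagonal: 75 + 79 + 73 + 77 + 81 = 385.
Anti-diagonal: 98 + 85 + 73 + 71 + 59 = 386.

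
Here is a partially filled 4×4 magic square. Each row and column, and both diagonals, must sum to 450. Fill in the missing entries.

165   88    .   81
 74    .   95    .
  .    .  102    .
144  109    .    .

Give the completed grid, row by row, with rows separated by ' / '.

Row 1 must total 450; the given cells sum to 334, so (1,3) = 116.
Column 1: 165 + 74 + 144 + ? = 450, so (3,1) = 67.
The remaining cell in column 3 is (4,3) = 450 − 313 = 137.
From anti-diagonal, 450 − (81 + 95 + 144) gives (3,2) = 130.
Row 3: 67 + 130 + 102 + ? = 450, so (3,4) = 151.
Row 4: 144 + 109 + 137 + ? = 450, so (4,4) = 60.
Column 2 must total 450; the given cells sum to 327, so (2,2) = 123.
Using column 4: 81 + 151 + 60 + ? → (2,4) = 450 − 292 = 158.

165 88 116 81 / 74 123 95 158 / 67 130 102 151 / 144 109 137 60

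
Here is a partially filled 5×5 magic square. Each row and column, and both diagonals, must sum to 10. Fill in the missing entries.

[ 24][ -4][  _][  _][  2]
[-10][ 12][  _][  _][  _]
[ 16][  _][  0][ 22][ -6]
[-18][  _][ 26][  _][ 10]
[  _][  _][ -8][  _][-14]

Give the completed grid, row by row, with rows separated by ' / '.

Using row 3: 16 + 0 + 22 + (-6) + ? → (3,2) = 10 − 32 = -22.
Using column 1: 24 + (-10) + 16 + (-18) + ? → (5,1) = 10 − 12 = -2.
Column 5 needs 10; the known cells sum to -8, so (2,5) = 18.
Main diagonal: 24 + 12 + 0 + (-14) + ? = 10, so (4,4) = -12.
Using row 4: -18 + 26 + (-12) + 10 + ? → (4,2) = 10 − 6 = 4.
The remaining cell in column 2 is (5,2) = 10 − (-10) = 20.
Anti-diagonal needs 10; the known cells sum to 4, so (2,4) = 6.
From row 2, 10 − (-10 + 12 + 6 + 18) gives (2,3) = -16.
From row 5, 10 − (-2 + 20 + (-8) + (-14)) gives (5,4) = 14.
Column 3: -16 + 0 + 26 + (-8) + ? = 10, so (1,3) = 8.
From column 4, 10 − (6 + 22 + (-12) + 14) gives (1,4) = -20.

24 -4 8 -20 2 / -10 12 -16 6 18 / 16 -22 0 22 -6 / -18 4 26 -12 10 / -2 20 -8 14 -14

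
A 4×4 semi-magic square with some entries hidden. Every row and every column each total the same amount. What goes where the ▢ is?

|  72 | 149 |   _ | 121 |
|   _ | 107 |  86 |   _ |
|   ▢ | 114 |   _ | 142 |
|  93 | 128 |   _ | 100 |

163

Column 2 is complete and sums to 498; that is the magic constant.
Row 1 needs 498; the known cells sum to 342, so (1,3) = 156.
Row 4: 93 + 128 + 100 + ? = 498, so (4,3) = 177.
Using column 3: 156 + 86 + 177 + ? → (3,3) = 498 − 419 = 79.
Column 4 needs 498; the known cells sum to 363, so (2,4) = 135.
Row 2: 107 + 86 + 135 + ? = 498, so (2,1) = 170.
From row 3, 498 − (114 + 79 + 142) gives (3,1) = 163.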